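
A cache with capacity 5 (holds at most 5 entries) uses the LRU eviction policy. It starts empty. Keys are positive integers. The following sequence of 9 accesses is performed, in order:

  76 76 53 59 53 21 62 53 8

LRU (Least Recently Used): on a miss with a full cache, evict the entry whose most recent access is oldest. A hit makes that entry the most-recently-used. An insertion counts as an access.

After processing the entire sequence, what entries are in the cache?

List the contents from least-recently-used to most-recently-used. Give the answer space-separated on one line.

Answer: 59 21 62 53 8

Derivation:
LRU simulation (capacity=5):
  1. access 76: MISS. Cache (LRU->MRU): [76]
  2. access 76: HIT. Cache (LRU->MRU): [76]
  3. access 53: MISS. Cache (LRU->MRU): [76 53]
  4. access 59: MISS. Cache (LRU->MRU): [76 53 59]
  5. access 53: HIT. Cache (LRU->MRU): [76 59 53]
  6. access 21: MISS. Cache (LRU->MRU): [76 59 53 21]
  7. access 62: MISS. Cache (LRU->MRU): [76 59 53 21 62]
  8. access 53: HIT. Cache (LRU->MRU): [76 59 21 62 53]
  9. access 8: MISS, evict 76. Cache (LRU->MRU): [59 21 62 53 8]
Total: 3 hits, 6 misses, 1 evictions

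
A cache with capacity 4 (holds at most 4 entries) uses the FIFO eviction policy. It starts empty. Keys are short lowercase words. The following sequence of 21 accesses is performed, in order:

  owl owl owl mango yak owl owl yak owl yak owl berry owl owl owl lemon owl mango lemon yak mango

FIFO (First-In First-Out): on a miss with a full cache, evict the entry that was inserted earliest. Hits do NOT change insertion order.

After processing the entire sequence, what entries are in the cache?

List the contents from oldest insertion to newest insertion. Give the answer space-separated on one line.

Answer: lemon owl mango yak

Derivation:
FIFO simulation (capacity=4):
  1. access owl: MISS. Cache (old->new): [owl]
  2. access owl: HIT. Cache (old->new): [owl]
  3. access owl: HIT. Cache (old->new): [owl]
  4. access mango: MISS. Cache (old->new): [owl mango]
  5. access yak: MISS. Cache (old->new): [owl mango yak]
  6. access owl: HIT. Cache (old->new): [owl mango yak]
  7. access owl: HIT. Cache (old->new): [owl mango yak]
  8. access yak: HIT. Cache (old->new): [owl mango yak]
  9. access owl: HIT. Cache (old->new): [owl mango yak]
  10. access yak: HIT. Cache (old->new): [owl mango yak]
  11. access owl: HIT. Cache (old->new): [owl mango yak]
  12. access berry: MISS. Cache (old->new): [owl mango yak berry]
  13. access owl: HIT. Cache (old->new): [owl mango yak berry]
  14. access owl: HIT. Cache (old->new): [owl mango yak berry]
  15. access owl: HIT. Cache (old->new): [owl mango yak berry]
  16. access lemon: MISS, evict owl. Cache (old->new): [mango yak berry lemon]
  17. access owl: MISS, evict mango. Cache (old->new): [yak berry lemon owl]
  18. access mango: MISS, evict yak. Cache (old->new): [berry lemon owl mango]
  19. access lemon: HIT. Cache (old->new): [berry lemon owl mango]
  20. access yak: MISS, evict berry. Cache (old->new): [lemon owl mango yak]
  21. access mango: HIT. Cache (old->new): [lemon owl mango yak]
Total: 13 hits, 8 misses, 4 evictions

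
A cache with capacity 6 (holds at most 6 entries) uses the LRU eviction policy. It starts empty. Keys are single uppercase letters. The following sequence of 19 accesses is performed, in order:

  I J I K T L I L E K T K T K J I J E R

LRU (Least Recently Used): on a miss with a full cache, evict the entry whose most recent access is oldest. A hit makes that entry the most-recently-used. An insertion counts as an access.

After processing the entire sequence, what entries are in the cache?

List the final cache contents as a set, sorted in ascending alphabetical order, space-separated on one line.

Answer: E I J K R T

Derivation:
LRU simulation (capacity=6):
  1. access I: MISS. Cache (LRU->MRU): [I]
  2. access J: MISS. Cache (LRU->MRU): [I J]
  3. access I: HIT. Cache (LRU->MRU): [J I]
  4. access K: MISS. Cache (LRU->MRU): [J I K]
  5. access T: MISS. Cache (LRU->MRU): [J I K T]
  6. access L: MISS. Cache (LRU->MRU): [J I K T L]
  7. access I: HIT. Cache (LRU->MRU): [J K T L I]
  8. access L: HIT. Cache (LRU->MRU): [J K T I L]
  9. access E: MISS. Cache (LRU->MRU): [J K T I L E]
  10. access K: HIT. Cache (LRU->MRU): [J T I L E K]
  11. access T: HIT. Cache (LRU->MRU): [J I L E K T]
  12. access K: HIT. Cache (LRU->MRU): [J I L E T K]
  13. access T: HIT. Cache (LRU->MRU): [J I L E K T]
  14. access K: HIT. Cache (LRU->MRU): [J I L E T K]
  15. access J: HIT. Cache (LRU->MRU): [I L E T K J]
  16. access I: HIT. Cache (LRU->MRU): [L E T K J I]
  17. access J: HIT. Cache (LRU->MRU): [L E T K I J]
  18. access E: HIT. Cache (LRU->MRU): [L T K I J E]
  19. access R: MISS, evict L. Cache (LRU->MRU): [T K I J E R]
Total: 12 hits, 7 misses, 1 evictions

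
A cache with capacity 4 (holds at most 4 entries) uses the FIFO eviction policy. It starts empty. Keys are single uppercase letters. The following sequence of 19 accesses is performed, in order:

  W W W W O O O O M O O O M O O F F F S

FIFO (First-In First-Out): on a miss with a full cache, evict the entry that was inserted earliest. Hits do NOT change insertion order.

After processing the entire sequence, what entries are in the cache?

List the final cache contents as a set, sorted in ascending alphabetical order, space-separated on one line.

Answer: F M O S

Derivation:
FIFO simulation (capacity=4):
  1. access W: MISS. Cache (old->new): [W]
  2. access W: HIT. Cache (old->new): [W]
  3. access W: HIT. Cache (old->new): [W]
  4. access W: HIT. Cache (old->new): [W]
  5. access O: MISS. Cache (old->new): [W O]
  6. access O: HIT. Cache (old->new): [W O]
  7. access O: HIT. Cache (old->new): [W O]
  8. access O: HIT. Cache (old->new): [W O]
  9. access M: MISS. Cache (old->new): [W O M]
  10. access O: HIT. Cache (old->new): [W O M]
  11. access O: HIT. Cache (old->new): [W O M]
  12. access O: HIT. Cache (old->new): [W O M]
  13. access M: HIT. Cache (old->new): [W O M]
  14. access O: HIT. Cache (old->new): [W O M]
  15. access O: HIT. Cache (old->new): [W O M]
  16. access F: MISS. Cache (old->new): [W O M F]
  17. access F: HIT. Cache (old->new): [W O M F]
  18. access F: HIT. Cache (old->new): [W O M F]
  19. access S: MISS, evict W. Cache (old->new): [O M F S]
Total: 14 hits, 5 misses, 1 evictions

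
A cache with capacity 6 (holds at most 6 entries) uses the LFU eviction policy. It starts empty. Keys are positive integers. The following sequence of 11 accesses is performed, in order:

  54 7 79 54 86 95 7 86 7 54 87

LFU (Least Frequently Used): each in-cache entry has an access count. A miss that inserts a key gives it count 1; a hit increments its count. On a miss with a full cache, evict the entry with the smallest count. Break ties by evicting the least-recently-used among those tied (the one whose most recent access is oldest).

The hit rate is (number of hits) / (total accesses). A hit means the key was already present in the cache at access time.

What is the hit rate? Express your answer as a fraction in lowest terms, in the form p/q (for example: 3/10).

Answer: 5/11

Derivation:
LFU simulation (capacity=6):
  1. access 54: MISS. Cache: [54(c=1)]
  2. access 7: MISS. Cache: [54(c=1) 7(c=1)]
  3. access 79: MISS. Cache: [54(c=1) 7(c=1) 79(c=1)]
  4. access 54: HIT, count now 2. Cache: [7(c=1) 79(c=1) 54(c=2)]
  5. access 86: MISS. Cache: [7(c=1) 79(c=1) 86(c=1) 54(c=2)]
  6. access 95: MISS. Cache: [7(c=1) 79(c=1) 86(c=1) 95(c=1) 54(c=2)]
  7. access 7: HIT, count now 2. Cache: [79(c=1) 86(c=1) 95(c=1) 54(c=2) 7(c=2)]
  8. access 86: HIT, count now 2. Cache: [79(c=1) 95(c=1) 54(c=2) 7(c=2) 86(c=2)]
  9. access 7: HIT, count now 3. Cache: [79(c=1) 95(c=1) 54(c=2) 86(c=2) 7(c=3)]
  10. access 54: HIT, count now 3. Cache: [79(c=1) 95(c=1) 86(c=2) 7(c=3) 54(c=3)]
  11. access 87: MISS. Cache: [79(c=1) 95(c=1) 87(c=1) 86(c=2) 7(c=3) 54(c=3)]
Total: 5 hits, 6 misses, 0 evictions

Hit rate = 5/11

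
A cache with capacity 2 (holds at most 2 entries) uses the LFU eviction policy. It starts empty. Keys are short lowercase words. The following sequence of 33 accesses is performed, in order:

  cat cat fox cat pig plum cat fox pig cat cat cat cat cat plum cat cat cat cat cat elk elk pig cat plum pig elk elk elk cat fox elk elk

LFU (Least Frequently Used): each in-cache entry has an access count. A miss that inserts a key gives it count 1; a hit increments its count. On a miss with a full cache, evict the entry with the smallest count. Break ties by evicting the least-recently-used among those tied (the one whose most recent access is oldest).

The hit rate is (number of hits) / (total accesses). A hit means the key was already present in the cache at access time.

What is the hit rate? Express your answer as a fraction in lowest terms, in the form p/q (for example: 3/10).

Answer: 19/33

Derivation:
LFU simulation (capacity=2):
  1. access cat: MISS. Cache: [cat(c=1)]
  2. access cat: HIT, count now 2. Cache: [cat(c=2)]
  3. access fox: MISS. Cache: [fox(c=1) cat(c=2)]
  4. access cat: HIT, count now 3. Cache: [fox(c=1) cat(c=3)]
  5. access pig: MISS, evict fox(c=1). Cache: [pig(c=1) cat(c=3)]
  6. access plum: MISS, evict pig(c=1). Cache: [plum(c=1) cat(c=3)]
  7. access cat: HIT, count now 4. Cache: [plum(c=1) cat(c=4)]
  8. access fox: MISS, evict plum(c=1). Cache: [fox(c=1) cat(c=4)]
  9. access pig: MISS, evict fox(c=1). Cache: [pig(c=1) cat(c=4)]
  10. access cat: HIT, count now 5. Cache: [pig(c=1) cat(c=5)]
  11. access cat: HIT, count now 6. Cache: [pig(c=1) cat(c=6)]
  12. access cat: HIT, count now 7. Cache: [pig(c=1) cat(c=7)]
  13. access cat: HIT, count now 8. Cache: [pig(c=1) cat(c=8)]
  14. access cat: HIT, count now 9. Cache: [pig(c=1) cat(c=9)]
  15. access plum: MISS, evict pig(c=1). Cache: [plum(c=1) cat(c=9)]
  16. access cat: HIT, count now 10. Cache: [plum(c=1) cat(c=10)]
  17. access cat: HIT, count now 11. Cache: [plum(c=1) cat(c=11)]
  18. access cat: HIT, count now 12. Cache: [plum(c=1) cat(c=12)]
  19. access cat: HIT, count now 13. Cache: [plum(c=1) cat(c=13)]
  20. access cat: HIT, count now 14. Cache: [plum(c=1) cat(c=14)]
  21. access elk: MISS, evict plum(c=1). Cache: [elk(c=1) cat(c=14)]
  22. access elk: HIT, count now 2. Cache: [elk(c=2) cat(c=14)]
  23. access pig: MISS, evict elk(c=2). Cache: [pig(c=1) cat(c=14)]
  24. access cat: HIT, count now 15. Cache: [pig(c=1) cat(c=15)]
  25. access plum: MISS, evict pig(c=1). Cache: [plum(c=1) cat(c=15)]
  26. access pig: MISS, evict plum(c=1). Cache: [pig(c=1) cat(c=15)]
  27. access elk: MISS, evict pig(c=1). Cache: [elk(c=1) cat(c=15)]
  28. access elk: HIT, count now 2. Cache: [elk(c=2) cat(c=15)]
  29. access elk: HIT, count now 3. Cache: [elk(c=3) cat(c=15)]
  30. access cat: HIT, count now 16. Cache: [elk(c=3) cat(c=16)]
  31. access fox: MISS, evict elk(c=3). Cache: [fox(c=1) cat(c=16)]
  32. access elk: MISS, evict fox(c=1). Cache: [elk(c=1) cat(c=16)]
  33. access elk: HIT, count now 2. Cache: [elk(c=2) cat(c=16)]
Total: 19 hits, 14 misses, 12 evictions

Hit rate = 19/33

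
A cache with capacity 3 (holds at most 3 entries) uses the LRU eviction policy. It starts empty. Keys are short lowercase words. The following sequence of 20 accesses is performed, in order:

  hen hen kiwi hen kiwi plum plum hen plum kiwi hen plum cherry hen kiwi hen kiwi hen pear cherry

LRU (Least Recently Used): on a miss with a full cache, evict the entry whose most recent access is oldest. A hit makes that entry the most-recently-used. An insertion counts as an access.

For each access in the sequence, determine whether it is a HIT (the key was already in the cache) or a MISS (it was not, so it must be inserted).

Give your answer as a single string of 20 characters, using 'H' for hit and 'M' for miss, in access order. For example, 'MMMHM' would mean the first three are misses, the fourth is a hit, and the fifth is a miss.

Answer: MHMHHMHHHHHHMHMHHHMM

Derivation:
LRU simulation (capacity=3):
  1. access hen: MISS. Cache (LRU->MRU): [hen]
  2. access hen: HIT. Cache (LRU->MRU): [hen]
  3. access kiwi: MISS. Cache (LRU->MRU): [hen kiwi]
  4. access hen: HIT. Cache (LRU->MRU): [kiwi hen]
  5. access kiwi: HIT. Cache (LRU->MRU): [hen kiwi]
  6. access plum: MISS. Cache (LRU->MRU): [hen kiwi plum]
  7. access plum: HIT. Cache (LRU->MRU): [hen kiwi plum]
  8. access hen: HIT. Cache (LRU->MRU): [kiwi plum hen]
  9. access plum: HIT. Cache (LRU->MRU): [kiwi hen plum]
  10. access kiwi: HIT. Cache (LRU->MRU): [hen plum kiwi]
  11. access hen: HIT. Cache (LRU->MRU): [plum kiwi hen]
  12. access plum: HIT. Cache (LRU->MRU): [kiwi hen plum]
  13. access cherry: MISS, evict kiwi. Cache (LRU->MRU): [hen plum cherry]
  14. access hen: HIT. Cache (LRU->MRU): [plum cherry hen]
  15. access kiwi: MISS, evict plum. Cache (LRU->MRU): [cherry hen kiwi]
  16. access hen: HIT. Cache (LRU->MRU): [cherry kiwi hen]
  17. access kiwi: HIT. Cache (LRU->MRU): [cherry hen kiwi]
  18. access hen: HIT. Cache (LRU->MRU): [cherry kiwi hen]
  19. access pear: MISS, evict cherry. Cache (LRU->MRU): [kiwi hen pear]
  20. access cherry: MISS, evict kiwi. Cache (LRU->MRU): [hen pear cherry]
Total: 13 hits, 7 misses, 4 evictions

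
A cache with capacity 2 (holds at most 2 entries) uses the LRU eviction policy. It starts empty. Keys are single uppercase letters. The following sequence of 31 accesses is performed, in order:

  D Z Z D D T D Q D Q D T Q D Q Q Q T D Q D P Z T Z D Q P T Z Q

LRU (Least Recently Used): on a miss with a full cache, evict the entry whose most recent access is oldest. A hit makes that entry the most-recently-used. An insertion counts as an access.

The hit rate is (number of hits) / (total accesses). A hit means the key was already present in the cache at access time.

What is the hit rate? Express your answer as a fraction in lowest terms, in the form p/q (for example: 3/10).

Answer: 12/31

Derivation:
LRU simulation (capacity=2):
  1. access D: MISS. Cache (LRU->MRU): [D]
  2. access Z: MISS. Cache (LRU->MRU): [D Z]
  3. access Z: HIT. Cache (LRU->MRU): [D Z]
  4. access D: HIT. Cache (LRU->MRU): [Z D]
  5. access D: HIT. Cache (LRU->MRU): [Z D]
  6. access T: MISS, evict Z. Cache (LRU->MRU): [D T]
  7. access D: HIT. Cache (LRU->MRU): [T D]
  8. access Q: MISS, evict T. Cache (LRU->MRU): [D Q]
  9. access D: HIT. Cache (LRU->MRU): [Q D]
  10. access Q: HIT. Cache (LRU->MRU): [D Q]
  11. access D: HIT. Cache (LRU->MRU): [Q D]
  12. access T: MISS, evict Q. Cache (LRU->MRU): [D T]
  13. access Q: MISS, evict D. Cache (LRU->MRU): [T Q]
  14. access D: MISS, evict T. Cache (LRU->MRU): [Q D]
  15. access Q: HIT. Cache (LRU->MRU): [D Q]
  16. access Q: HIT. Cache (LRU->MRU): [D Q]
  17. access Q: HIT. Cache (LRU->MRU): [D Q]
  18. access T: MISS, evict D. Cache (LRU->MRU): [Q T]
  19. access D: MISS, evict Q. Cache (LRU->MRU): [T D]
  20. access Q: MISS, evict T. Cache (LRU->MRU): [D Q]
  21. access D: HIT. Cache (LRU->MRU): [Q D]
  22. access P: MISS, evict Q. Cache (LRU->MRU): [D P]
  23. access Z: MISS, evict D. Cache (LRU->MRU): [P Z]
  24. access T: MISS, evict P. Cache (LRU->MRU): [Z T]
  25. access Z: HIT. Cache (LRU->MRU): [T Z]
  26. access D: MISS, evict T. Cache (LRU->MRU): [Z D]
  27. access Q: MISS, evict Z. Cache (LRU->MRU): [D Q]
  28. access P: MISS, evict D. Cache (LRU->MRU): [Q P]
  29. access T: MISS, evict Q. Cache (LRU->MRU): [P T]
  30. access Z: MISS, evict P. Cache (LRU->MRU): [T Z]
  31. access Q: MISS, evict T. Cache (LRU->MRU): [Z Q]
Total: 12 hits, 19 misses, 17 evictions

Hit rate = 12/31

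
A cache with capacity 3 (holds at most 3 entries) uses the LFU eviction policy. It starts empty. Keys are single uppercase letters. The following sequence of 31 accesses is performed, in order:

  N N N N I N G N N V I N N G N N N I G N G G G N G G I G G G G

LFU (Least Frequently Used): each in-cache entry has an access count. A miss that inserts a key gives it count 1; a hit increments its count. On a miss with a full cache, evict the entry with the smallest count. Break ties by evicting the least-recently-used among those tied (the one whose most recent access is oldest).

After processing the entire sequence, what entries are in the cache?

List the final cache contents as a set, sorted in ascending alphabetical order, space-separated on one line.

Answer: G I N

Derivation:
LFU simulation (capacity=3):
  1. access N: MISS. Cache: [N(c=1)]
  2. access N: HIT, count now 2. Cache: [N(c=2)]
  3. access N: HIT, count now 3. Cache: [N(c=3)]
  4. access N: HIT, count now 4. Cache: [N(c=4)]
  5. access I: MISS. Cache: [I(c=1) N(c=4)]
  6. access N: HIT, count now 5. Cache: [I(c=1) N(c=5)]
  7. access G: MISS. Cache: [I(c=1) G(c=1) N(c=5)]
  8. access N: HIT, count now 6. Cache: [I(c=1) G(c=1) N(c=6)]
  9. access N: HIT, count now 7. Cache: [I(c=1) G(c=1) N(c=7)]
  10. access V: MISS, evict I(c=1). Cache: [G(c=1) V(c=1) N(c=7)]
  11. access I: MISS, evict G(c=1). Cache: [V(c=1) I(c=1) N(c=7)]
  12. access N: HIT, count now 8. Cache: [V(c=1) I(c=1) N(c=8)]
  13. access N: HIT, count now 9. Cache: [V(c=1) I(c=1) N(c=9)]
  14. access G: MISS, evict V(c=1). Cache: [I(c=1) G(c=1) N(c=9)]
  15. access N: HIT, count now 10. Cache: [I(c=1) G(c=1) N(c=10)]
  16. access N: HIT, count now 11. Cache: [I(c=1) G(c=1) N(c=11)]
  17. access N: HIT, count now 12. Cache: [I(c=1) G(c=1) N(c=12)]
  18. access I: HIT, count now 2. Cache: [G(c=1) I(c=2) N(c=12)]
  19. access G: HIT, count now 2. Cache: [I(c=2) G(c=2) N(c=12)]
  20. access N: HIT, count now 13. Cache: [I(c=2) G(c=2) N(c=13)]
  21. access G: HIT, count now 3. Cache: [I(c=2) G(c=3) N(c=13)]
  22. access G: HIT, count now 4. Cache: [I(c=2) G(c=4) N(c=13)]
  23. access G: HIT, count now 5. Cache: [I(c=2) G(c=5) N(c=13)]
  24. access N: HIT, count now 14. Cache: [I(c=2) G(c=5) N(c=14)]
  25. access G: HIT, count now 6. Cache: [I(c=2) G(c=6) N(c=14)]
  26. access G: HIT, count now 7. Cache: [I(c=2) G(c=7) N(c=14)]
  27. access I: HIT, count now 3. Cache: [I(c=3) G(c=7) N(c=14)]
  28. access G: HIT, count now 8. Cache: [I(c=3) G(c=8) N(c=14)]
  29. access G: HIT, count now 9. Cache: [I(c=3) G(c=9) N(c=14)]
  30. access G: HIT, count now 10. Cache: [I(c=3) G(c=10) N(c=14)]
  31. access G: HIT, count now 11. Cache: [I(c=3) G(c=11) N(c=14)]
Total: 25 hits, 6 misses, 3 evictions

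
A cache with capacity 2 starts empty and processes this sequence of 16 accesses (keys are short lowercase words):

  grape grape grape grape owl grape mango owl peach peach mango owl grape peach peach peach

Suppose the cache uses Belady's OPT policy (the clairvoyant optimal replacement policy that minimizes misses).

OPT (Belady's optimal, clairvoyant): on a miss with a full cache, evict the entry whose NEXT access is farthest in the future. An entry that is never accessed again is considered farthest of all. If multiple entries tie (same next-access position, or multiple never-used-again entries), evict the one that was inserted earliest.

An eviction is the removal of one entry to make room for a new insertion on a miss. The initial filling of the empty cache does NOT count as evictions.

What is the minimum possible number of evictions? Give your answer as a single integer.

Answer: 4

Derivation:
OPT (Belady) simulation (capacity=2):
  1. access grape: MISS. Cache: [grape]
  2. access grape: HIT. Next use of grape: step 3. Cache: [grape]
  3. access grape: HIT. Next use of grape: step 4. Cache: [grape]
  4. access grape: HIT. Next use of grape: step 6. Cache: [grape]
  5. access owl: MISS. Cache: [grape owl]
  6. access grape: HIT. Next use of grape: step 13. Cache: [grape owl]
  7. access mango: MISS, evict grape (next use: step 13). Cache: [owl mango]
  8. access owl: HIT. Next use of owl: step 12. Cache: [owl mango]
  9. access peach: MISS, evict owl (next use: step 12). Cache: [mango peach]
  10. access peach: HIT. Next use of peach: step 14. Cache: [mango peach]
  11. access mango: HIT. Next use of mango: never. Cache: [mango peach]
  12. access owl: MISS, evict mango (next use: never). Cache: [peach owl]
  13. access grape: MISS, evict owl (next use: never). Cache: [peach grape]
  14. access peach: HIT. Next use of peach: step 15. Cache: [peach grape]
  15. access peach: HIT. Next use of peach: step 16. Cache: [peach grape]
  16. access peach: HIT. Next use of peach: never. Cache: [peach grape]
Total: 10 hits, 6 misses, 4 evictions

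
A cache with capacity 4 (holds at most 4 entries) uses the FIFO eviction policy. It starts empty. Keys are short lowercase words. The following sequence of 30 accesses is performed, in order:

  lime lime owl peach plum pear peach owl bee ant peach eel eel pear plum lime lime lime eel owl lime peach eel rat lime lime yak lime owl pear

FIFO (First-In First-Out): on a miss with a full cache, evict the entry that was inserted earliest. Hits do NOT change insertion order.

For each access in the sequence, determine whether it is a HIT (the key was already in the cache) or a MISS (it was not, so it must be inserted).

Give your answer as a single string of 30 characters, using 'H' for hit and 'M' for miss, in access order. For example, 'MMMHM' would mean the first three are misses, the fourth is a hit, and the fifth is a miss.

Answer: MHMMMMHHMMMMHMMMHHHMHMMMMHMHMM

Derivation:
FIFO simulation (capacity=4):
  1. access lime: MISS. Cache (old->new): [lime]
  2. access lime: HIT. Cache (old->new): [lime]
  3. access owl: MISS. Cache (old->new): [lime owl]
  4. access peach: MISS. Cache (old->new): [lime owl peach]
  5. access plum: MISS. Cache (old->new): [lime owl peach plum]
  6. access pear: MISS, evict lime. Cache (old->new): [owl peach plum pear]
  7. access peach: HIT. Cache (old->new): [owl peach plum pear]
  8. access owl: HIT. Cache (old->new): [owl peach plum pear]
  9. access bee: MISS, evict owl. Cache (old->new): [peach plum pear bee]
  10. access ant: MISS, evict peach. Cache (old->new): [plum pear bee ant]
  11. access peach: MISS, evict plum. Cache (old->new): [pear bee ant peach]
  12. access eel: MISS, evict pear. Cache (old->new): [bee ant peach eel]
  13. access eel: HIT. Cache (old->new): [bee ant peach eel]
  14. access pear: MISS, evict bee. Cache (old->new): [ant peach eel pear]
  15. access plum: MISS, evict ant. Cache (old->new): [peach eel pear plum]
  16. access lime: MISS, evict peach. Cache (old->new): [eel pear plum lime]
  17. access lime: HIT. Cache (old->new): [eel pear plum lime]
  18. access lime: HIT. Cache (old->new): [eel pear plum lime]
  19. access eel: HIT. Cache (old->new): [eel pear plum lime]
  20. access owl: MISS, evict eel. Cache (old->new): [pear plum lime owl]
  21. access lime: HIT. Cache (old->new): [pear plum lime owl]
  22. access peach: MISS, evict pear. Cache (old->new): [plum lime owl peach]
  23. access eel: MISS, evict plum. Cache (old->new): [lime owl peach eel]
  24. access rat: MISS, evict lime. Cache (old->new): [owl peach eel rat]
  25. access lime: MISS, evict owl. Cache (old->new): [peach eel rat lime]
  26. access lime: HIT. Cache (old->new): [peach eel rat lime]
  27. access yak: MISS, evict peach. Cache (old->new): [eel rat lime yak]
  28. access lime: HIT. Cache (old->new): [eel rat lime yak]
  29. access owl: MISS, evict eel. Cache (old->new): [rat lime yak owl]
  30. access pear: MISS, evict rat. Cache (old->new): [lime yak owl pear]
Total: 10 hits, 20 misses, 16 evictions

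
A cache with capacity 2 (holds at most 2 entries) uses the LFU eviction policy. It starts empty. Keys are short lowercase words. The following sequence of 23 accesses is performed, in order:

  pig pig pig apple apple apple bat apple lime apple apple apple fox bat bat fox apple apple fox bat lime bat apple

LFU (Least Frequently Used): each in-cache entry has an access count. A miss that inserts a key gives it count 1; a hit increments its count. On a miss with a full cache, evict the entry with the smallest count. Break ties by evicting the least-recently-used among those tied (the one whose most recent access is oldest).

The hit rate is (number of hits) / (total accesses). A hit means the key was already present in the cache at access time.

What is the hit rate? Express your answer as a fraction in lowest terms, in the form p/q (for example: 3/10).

LFU simulation (capacity=2):
  1. access pig: MISS. Cache: [pig(c=1)]
  2. access pig: HIT, count now 2. Cache: [pig(c=2)]
  3. access pig: HIT, count now 3. Cache: [pig(c=3)]
  4. access apple: MISS. Cache: [apple(c=1) pig(c=3)]
  5. access apple: HIT, count now 2. Cache: [apple(c=2) pig(c=3)]
  6. access apple: HIT, count now 3. Cache: [pig(c=3) apple(c=3)]
  7. access bat: MISS, evict pig(c=3). Cache: [bat(c=1) apple(c=3)]
  8. access apple: HIT, count now 4. Cache: [bat(c=1) apple(c=4)]
  9. access lime: MISS, evict bat(c=1). Cache: [lime(c=1) apple(c=4)]
  10. access apple: HIT, count now 5. Cache: [lime(c=1) apple(c=5)]
  11. access apple: HIT, count now 6. Cache: [lime(c=1) apple(c=6)]
  12. access apple: HIT, count now 7. Cache: [lime(c=1) apple(c=7)]
  13. access fox: MISS, evict lime(c=1). Cache: [fox(c=1) apple(c=7)]
  14. access bat: MISS, evict fox(c=1). Cache: [bat(c=1) apple(c=7)]
  15. access bat: HIT, count now 2. Cache: [bat(c=2) apple(c=7)]
  16. access fox: MISS, evict bat(c=2). Cache: [fox(c=1) apple(c=7)]
  17. access apple: HIT, count now 8. Cache: [fox(c=1) apple(c=8)]
  18. access apple: HIT, count now 9. Cache: [fox(c=1) apple(c=9)]
  19. access fox: HIT, count now 2. Cache: [fox(c=2) apple(c=9)]
  20. access bat: MISS, evict fox(c=2). Cache: [bat(c=1) apple(c=9)]
  21. access lime: MISS, evict bat(c=1). Cache: [lime(c=1) apple(c=9)]
  22. access bat: MISS, evict lime(c=1). Cache: [bat(c=1) apple(c=9)]
  23. access apple: HIT, count now 10. Cache: [bat(c=1) apple(c=10)]
Total: 13 hits, 10 misses, 8 evictions

Hit rate = 13/23

Answer: 13/23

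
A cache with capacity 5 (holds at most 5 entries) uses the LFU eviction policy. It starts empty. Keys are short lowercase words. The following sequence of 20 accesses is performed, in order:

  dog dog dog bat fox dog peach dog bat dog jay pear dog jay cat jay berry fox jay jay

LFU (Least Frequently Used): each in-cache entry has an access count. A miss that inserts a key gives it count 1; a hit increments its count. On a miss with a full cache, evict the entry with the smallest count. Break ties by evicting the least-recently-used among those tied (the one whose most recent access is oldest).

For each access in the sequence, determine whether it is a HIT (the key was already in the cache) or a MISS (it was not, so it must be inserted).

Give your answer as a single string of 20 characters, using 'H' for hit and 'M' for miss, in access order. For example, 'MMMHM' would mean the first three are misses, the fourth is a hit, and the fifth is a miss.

LFU simulation (capacity=5):
  1. access dog: MISS. Cache: [dog(c=1)]
  2. access dog: HIT, count now 2. Cache: [dog(c=2)]
  3. access dog: HIT, count now 3. Cache: [dog(c=3)]
  4. access bat: MISS. Cache: [bat(c=1) dog(c=3)]
  5. access fox: MISS. Cache: [bat(c=1) fox(c=1) dog(c=3)]
  6. access dog: HIT, count now 4. Cache: [bat(c=1) fox(c=1) dog(c=4)]
  7. access peach: MISS. Cache: [bat(c=1) fox(c=1) peach(c=1) dog(c=4)]
  8. access dog: HIT, count now 5. Cache: [bat(c=1) fox(c=1) peach(c=1) dog(c=5)]
  9. access bat: HIT, count now 2. Cache: [fox(c=1) peach(c=1) bat(c=2) dog(c=5)]
  10. access dog: HIT, count now 6. Cache: [fox(c=1) peach(c=1) bat(c=2) dog(c=6)]
  11. access jay: MISS. Cache: [fox(c=1) peach(c=1) jay(c=1) bat(c=2) dog(c=6)]
  12. access pear: MISS, evict fox(c=1). Cache: [peach(c=1) jay(c=1) pear(c=1) bat(c=2) dog(c=6)]
  13. access dog: HIT, count now 7. Cache: [peach(c=1) jay(c=1) pear(c=1) bat(c=2) dog(c=7)]
  14. access jay: HIT, count now 2. Cache: [peach(c=1) pear(c=1) bat(c=2) jay(c=2) dog(c=7)]
  15. access cat: MISS, evict peach(c=1). Cache: [pear(c=1) cat(c=1) bat(c=2) jay(c=2) dog(c=7)]
  16. access jay: HIT, count now 3. Cache: [pear(c=1) cat(c=1) bat(c=2) jay(c=3) dog(c=7)]
  17. access berry: MISS, evict pear(c=1). Cache: [cat(c=1) berry(c=1) bat(c=2) jay(c=3) dog(c=7)]
  18. access fox: MISS, evict cat(c=1). Cache: [berry(c=1) fox(c=1) bat(c=2) jay(c=3) dog(c=7)]
  19. access jay: HIT, count now 4. Cache: [berry(c=1) fox(c=1) bat(c=2) jay(c=4) dog(c=7)]
  20. access jay: HIT, count now 5. Cache: [berry(c=1) fox(c=1) bat(c=2) jay(c=5) dog(c=7)]
Total: 11 hits, 9 misses, 4 evictions

Answer: MHHMMHMHHHMMHHMHMMHH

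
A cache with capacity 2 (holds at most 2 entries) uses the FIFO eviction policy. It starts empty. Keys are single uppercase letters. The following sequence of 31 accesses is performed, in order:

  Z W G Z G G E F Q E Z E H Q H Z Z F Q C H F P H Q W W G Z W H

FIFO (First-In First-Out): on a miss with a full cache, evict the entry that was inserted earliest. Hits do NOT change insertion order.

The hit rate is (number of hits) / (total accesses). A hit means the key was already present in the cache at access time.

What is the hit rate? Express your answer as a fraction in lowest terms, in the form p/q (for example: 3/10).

FIFO simulation (capacity=2):
  1. access Z: MISS. Cache (old->new): [Z]
  2. access W: MISS. Cache (old->new): [Z W]
  3. access G: MISS, evict Z. Cache (old->new): [W G]
  4. access Z: MISS, evict W. Cache (old->new): [G Z]
  5. access G: HIT. Cache (old->new): [G Z]
  6. access G: HIT. Cache (old->new): [G Z]
  7. access E: MISS, evict G. Cache (old->new): [Z E]
  8. access F: MISS, evict Z. Cache (old->new): [E F]
  9. access Q: MISS, evict E. Cache (old->new): [F Q]
  10. access E: MISS, evict F. Cache (old->new): [Q E]
  11. access Z: MISS, evict Q. Cache (old->new): [E Z]
  12. access E: HIT. Cache (old->new): [E Z]
  13. access H: MISS, evict E. Cache (old->new): [Z H]
  14. access Q: MISS, evict Z. Cache (old->new): [H Q]
  15. access H: HIT. Cache (old->new): [H Q]
  16. access Z: MISS, evict H. Cache (old->new): [Q Z]
  17. access Z: HIT. Cache (old->new): [Q Z]
  18. access F: MISS, evict Q. Cache (old->new): [Z F]
  19. access Q: MISS, evict Z. Cache (old->new): [F Q]
  20. access C: MISS, evict F. Cache (old->new): [Q C]
  21. access H: MISS, evict Q. Cache (old->new): [C H]
  22. access F: MISS, evict C. Cache (old->new): [H F]
  23. access P: MISS, evict H. Cache (old->new): [F P]
  24. access H: MISS, evict F. Cache (old->new): [P H]
  25. access Q: MISS, evict P. Cache (old->new): [H Q]
  26. access W: MISS, evict H. Cache (old->new): [Q W]
  27. access W: HIT. Cache (old->new): [Q W]
  28. access G: MISS, evict Q. Cache (old->new): [W G]
  29. access Z: MISS, evict W. Cache (old->new): [G Z]
  30. access W: MISS, evict G. Cache (old->new): [Z W]
  31. access H: MISS, evict Z. Cache (old->new): [W H]
Total: 6 hits, 25 misses, 23 evictions

Hit rate = 6/31

Answer: 6/31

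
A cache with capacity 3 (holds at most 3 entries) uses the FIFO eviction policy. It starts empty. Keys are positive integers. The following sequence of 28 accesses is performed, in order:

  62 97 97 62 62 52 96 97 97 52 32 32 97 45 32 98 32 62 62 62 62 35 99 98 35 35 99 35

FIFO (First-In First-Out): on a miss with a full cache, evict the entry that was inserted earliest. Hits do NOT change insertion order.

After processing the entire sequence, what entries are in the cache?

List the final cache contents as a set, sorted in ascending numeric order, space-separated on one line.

FIFO simulation (capacity=3):
  1. access 62: MISS. Cache (old->new): [62]
  2. access 97: MISS. Cache (old->new): [62 97]
  3. access 97: HIT. Cache (old->new): [62 97]
  4. access 62: HIT. Cache (old->new): [62 97]
  5. access 62: HIT. Cache (old->new): [62 97]
  6. access 52: MISS. Cache (old->new): [62 97 52]
  7. access 96: MISS, evict 62. Cache (old->new): [97 52 96]
  8. access 97: HIT. Cache (old->new): [97 52 96]
  9. access 97: HIT. Cache (old->new): [97 52 96]
  10. access 52: HIT. Cache (old->new): [97 52 96]
  11. access 32: MISS, evict 97. Cache (old->new): [52 96 32]
  12. access 32: HIT. Cache (old->new): [52 96 32]
  13. access 97: MISS, evict 52. Cache (old->new): [96 32 97]
  14. access 45: MISS, evict 96. Cache (old->new): [32 97 45]
  15. access 32: HIT. Cache (old->new): [32 97 45]
  16. access 98: MISS, evict 32. Cache (old->new): [97 45 98]
  17. access 32: MISS, evict 97. Cache (old->new): [45 98 32]
  18. access 62: MISS, evict 45. Cache (old->new): [98 32 62]
  19. access 62: HIT. Cache (old->new): [98 32 62]
  20. access 62: HIT. Cache (old->new): [98 32 62]
  21. access 62: HIT. Cache (old->new): [98 32 62]
  22. access 35: MISS, evict 98. Cache (old->new): [32 62 35]
  23. access 99: MISS, evict 32. Cache (old->new): [62 35 99]
  24. access 98: MISS, evict 62. Cache (old->new): [35 99 98]
  25. access 35: HIT. Cache (old->new): [35 99 98]
  26. access 35: HIT. Cache (old->new): [35 99 98]
  27. access 99: HIT. Cache (old->new): [35 99 98]
  28. access 35: HIT. Cache (old->new): [35 99 98]
Total: 15 hits, 13 misses, 10 evictions

Answer: 35 98 99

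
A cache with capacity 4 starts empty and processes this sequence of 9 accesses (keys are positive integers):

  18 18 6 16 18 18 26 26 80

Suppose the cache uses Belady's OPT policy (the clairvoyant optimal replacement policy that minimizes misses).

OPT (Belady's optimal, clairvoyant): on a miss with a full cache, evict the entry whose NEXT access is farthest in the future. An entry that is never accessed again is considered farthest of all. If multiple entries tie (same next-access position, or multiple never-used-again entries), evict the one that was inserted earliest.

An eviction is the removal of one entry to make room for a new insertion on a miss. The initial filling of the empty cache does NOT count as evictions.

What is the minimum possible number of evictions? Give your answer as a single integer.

OPT (Belady) simulation (capacity=4):
  1. access 18: MISS. Cache: [18]
  2. access 18: HIT. Next use of 18: step 5. Cache: [18]
  3. access 6: MISS. Cache: [18 6]
  4. access 16: MISS. Cache: [18 6 16]
  5. access 18: HIT. Next use of 18: step 6. Cache: [18 6 16]
  6. access 18: HIT. Next use of 18: never. Cache: [18 6 16]
  7. access 26: MISS. Cache: [18 6 16 26]
  8. access 26: HIT. Next use of 26: never. Cache: [18 6 16 26]
  9. access 80: MISS, evict 18 (next use: never). Cache: [6 16 26 80]
Total: 4 hits, 5 misses, 1 evictions

Answer: 1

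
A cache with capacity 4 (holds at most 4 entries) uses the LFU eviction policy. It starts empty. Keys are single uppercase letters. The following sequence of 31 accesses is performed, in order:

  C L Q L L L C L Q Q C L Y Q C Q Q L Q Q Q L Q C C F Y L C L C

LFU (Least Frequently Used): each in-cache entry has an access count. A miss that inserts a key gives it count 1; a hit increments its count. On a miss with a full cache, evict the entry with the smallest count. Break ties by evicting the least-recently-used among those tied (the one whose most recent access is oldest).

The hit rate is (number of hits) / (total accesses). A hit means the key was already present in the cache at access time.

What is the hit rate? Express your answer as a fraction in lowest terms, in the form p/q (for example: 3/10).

LFU simulation (capacity=4):
  1. access C: MISS. Cache: [C(c=1)]
  2. access L: MISS. Cache: [C(c=1) L(c=1)]
  3. access Q: MISS. Cache: [C(c=1) L(c=1) Q(c=1)]
  4. access L: HIT, count now 2. Cache: [C(c=1) Q(c=1) L(c=2)]
  5. access L: HIT, count now 3. Cache: [C(c=1) Q(c=1) L(c=3)]
  6. access L: HIT, count now 4. Cache: [C(c=1) Q(c=1) L(c=4)]
  7. access C: HIT, count now 2. Cache: [Q(c=1) C(c=2) L(c=4)]
  8. access L: HIT, count now 5. Cache: [Q(c=1) C(c=2) L(c=5)]
  9. access Q: HIT, count now 2. Cache: [C(c=2) Q(c=2) L(c=5)]
  10. access Q: HIT, count now 3. Cache: [C(c=2) Q(c=3) L(c=5)]
  11. access C: HIT, count now 3. Cache: [Q(c=3) C(c=3) L(c=5)]
  12. access L: HIT, count now 6. Cache: [Q(c=3) C(c=3) L(c=6)]
  13. access Y: MISS. Cache: [Y(c=1) Q(c=3) C(c=3) L(c=6)]
  14. access Q: HIT, count now 4. Cache: [Y(c=1) C(c=3) Q(c=4) L(c=6)]
  15. access C: HIT, count now 4. Cache: [Y(c=1) Q(c=4) C(c=4) L(c=6)]
  16. access Q: HIT, count now 5. Cache: [Y(c=1) C(c=4) Q(c=5) L(c=6)]
  17. access Q: HIT, count now 6. Cache: [Y(c=1) C(c=4) L(c=6) Q(c=6)]
  18. access L: HIT, count now 7. Cache: [Y(c=1) C(c=4) Q(c=6) L(c=7)]
  19. access Q: HIT, count now 7. Cache: [Y(c=1) C(c=4) L(c=7) Q(c=7)]
  20. access Q: HIT, count now 8. Cache: [Y(c=1) C(c=4) L(c=7) Q(c=8)]
  21. access Q: HIT, count now 9. Cache: [Y(c=1) C(c=4) L(c=7) Q(c=9)]
  22. access L: HIT, count now 8. Cache: [Y(c=1) C(c=4) L(c=8) Q(c=9)]
  23. access Q: HIT, count now 10. Cache: [Y(c=1) C(c=4) L(c=8) Q(c=10)]
  24. access C: HIT, count now 5. Cache: [Y(c=1) C(c=5) L(c=8) Q(c=10)]
  25. access C: HIT, count now 6. Cache: [Y(c=1) C(c=6) L(c=8) Q(c=10)]
  26. access F: MISS, evict Y(c=1). Cache: [F(c=1) C(c=6) L(c=8) Q(c=10)]
  27. access Y: MISS, evict F(c=1). Cache: [Y(c=1) C(c=6) L(c=8) Q(c=10)]
  28. access L: HIT, count now 9. Cache: [Y(c=1) C(c=6) L(c=9) Q(c=10)]
  29. access C: HIT, count now 7. Cache: [Y(c=1) C(c=7) L(c=9) Q(c=10)]
  30. access L: HIT, count now 10. Cache: [Y(c=1) C(c=7) Q(c=10) L(c=10)]
  31. access C: HIT, count now 8. Cache: [Y(c=1) C(c=8) Q(c=10) L(c=10)]
Total: 25 hits, 6 misses, 2 evictions

Hit rate = 25/31

Answer: 25/31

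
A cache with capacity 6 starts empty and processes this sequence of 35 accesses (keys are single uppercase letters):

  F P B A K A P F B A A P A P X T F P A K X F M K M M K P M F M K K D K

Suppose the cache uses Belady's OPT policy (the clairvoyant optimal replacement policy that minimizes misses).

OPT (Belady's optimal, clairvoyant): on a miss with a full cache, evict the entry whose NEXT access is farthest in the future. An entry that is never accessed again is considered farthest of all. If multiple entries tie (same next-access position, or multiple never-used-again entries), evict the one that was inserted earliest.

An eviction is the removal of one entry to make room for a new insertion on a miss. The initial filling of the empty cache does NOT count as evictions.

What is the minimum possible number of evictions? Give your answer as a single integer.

OPT (Belady) simulation (capacity=6):
  1. access F: MISS. Cache: [F]
  2. access P: MISS. Cache: [F P]
  3. access B: MISS. Cache: [F P B]
  4. access A: MISS. Cache: [F P B A]
  5. access K: MISS. Cache: [F P B A K]
  6. access A: HIT. Next use of A: step 10. Cache: [F P B A K]
  7. access P: HIT. Next use of P: step 12. Cache: [F P B A K]
  8. access F: HIT. Next use of F: step 17. Cache: [F P B A K]
  9. access B: HIT. Next use of B: never. Cache: [F P B A K]
  10. access A: HIT. Next use of A: step 11. Cache: [F P B A K]
  11. access A: HIT. Next use of A: step 13. Cache: [F P B A K]
  12. access P: HIT. Next use of P: step 14. Cache: [F P B A K]
  13. access A: HIT. Next use of A: step 19. Cache: [F P B A K]
  14. access P: HIT. Next use of P: step 18. Cache: [F P B A K]
  15. access X: MISS. Cache: [F P B A K X]
  16. access T: MISS, evict B (next use: never). Cache: [F P A K X T]
  17. access F: HIT. Next use of F: step 22. Cache: [F P A K X T]
  18. access P: HIT. Next use of P: step 28. Cache: [F P A K X T]
  19. access A: HIT. Next use of A: never. Cache: [F P A K X T]
  20. access K: HIT. Next use of K: step 24. Cache: [F P A K X T]
  21. access X: HIT. Next use of X: never. Cache: [F P A K X T]
  22. access F: HIT. Next use of F: step 30. Cache: [F P A K X T]
  23. access M: MISS, evict A (next use: never). Cache: [F P K X T M]
  24. access K: HIT. Next use of K: step 27. Cache: [F P K X T M]
  25. access M: HIT. Next use of M: step 26. Cache: [F P K X T M]
  26. access M: HIT. Next use of M: step 29. Cache: [F P K X T M]
  27. access K: HIT. Next use of K: step 32. Cache: [F P K X T M]
  28. access P: HIT. Next use of P: never. Cache: [F P K X T M]
  29. access M: HIT. Next use of M: step 31. Cache: [F P K X T M]
  30. access F: HIT. Next use of F: never. Cache: [F P K X T M]
  31. access M: HIT. Next use of M: never. Cache: [F P K X T M]
  32. access K: HIT. Next use of K: step 33. Cache: [F P K X T M]
  33. access K: HIT. Next use of K: step 35. Cache: [F P K X T M]
  34. access D: MISS, evict F (next use: never). Cache: [P K X T M D]
  35. access K: HIT. Next use of K: never. Cache: [P K X T M D]
Total: 26 hits, 9 misses, 3 evictions

Answer: 3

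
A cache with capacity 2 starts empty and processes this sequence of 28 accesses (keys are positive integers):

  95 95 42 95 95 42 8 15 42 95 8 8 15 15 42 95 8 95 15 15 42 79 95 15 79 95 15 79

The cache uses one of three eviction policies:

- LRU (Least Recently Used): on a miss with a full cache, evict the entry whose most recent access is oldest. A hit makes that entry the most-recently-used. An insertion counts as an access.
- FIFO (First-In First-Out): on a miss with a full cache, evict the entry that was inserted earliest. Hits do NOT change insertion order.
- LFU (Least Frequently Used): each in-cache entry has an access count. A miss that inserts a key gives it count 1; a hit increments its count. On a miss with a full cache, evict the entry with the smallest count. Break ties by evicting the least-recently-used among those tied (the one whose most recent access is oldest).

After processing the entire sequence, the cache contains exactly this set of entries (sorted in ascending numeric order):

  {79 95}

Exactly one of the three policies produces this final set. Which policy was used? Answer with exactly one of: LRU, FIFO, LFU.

Answer: LFU

Derivation:
Simulating under each policy and comparing final sets:
  LRU: final set = {15 79} -> differs
  FIFO: final set = {15 79} -> differs
  LFU: final set = {79 95} -> MATCHES target
Only LFU produces the target set.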